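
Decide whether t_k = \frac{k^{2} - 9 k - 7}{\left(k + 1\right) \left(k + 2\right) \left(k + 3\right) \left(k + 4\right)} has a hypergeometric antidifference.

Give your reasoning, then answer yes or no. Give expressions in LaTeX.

The ratio is (k + 1)*(9*k - (k + 1)**2 + 16)/((k + 5)*(-k**2 + 9*k + 7)).
Normal form (A,B,C) = (k + 1, k + 5, k**2 - 9*k - 7).
Set up (k + 1)·f(k+1) − (k + 4)·f(k) − (k**2 - 9*k - 7) = 0.
d = 3 from the (1,1,2) case.
Match coefficients ⇒ f(k) = -k*(k**2 + 8*k + 5)/2.
Get s_k = R·t_k = k*(-k**2 - 8*k - 5)/(2*(k + 1)*(k + 2)*(k + 3)) with R(k) = B(k−1)f(k)/C(k) = -k*(k + 4)*(k**2 + 8*k + 5)/(2*(k**2 - 9*k - 7)).
Verify: (k**2 - 9*k - 7)/(k**4 + 10*k**3 + 35*k**2 + 50*k + 24) matches t_k.

Yes. s_k = \frac{k \left(- k^{2} - 8 k - 5\right)}{2 \left(k + 1\right) \left(k + 2\right) \left(k + 3\right)}.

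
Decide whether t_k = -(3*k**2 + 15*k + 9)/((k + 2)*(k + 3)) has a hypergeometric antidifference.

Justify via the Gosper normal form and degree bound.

Yes. s_k = -3*k*(2*k + 1)/(2*k + 4).

Step 1: r(k) = (k + 2)*(5*k + (k + 1)**2 + 8)/((k + 4)*(k**2 + 5*k + 3)).
Gosper form: A/B · C(k+1)/C(k) with A=k + 2, B=k + 4, C=k**2 + 5*k + 3.
Need (k + 2)·f(k+1) − (k + 3)·f(k) = k**2 + 5*k + 3.
deg f ≤ 2 (via 1,1,2).
Solve for f: f(k) = k*(2*k + 1)/2 (degree 2 ≤ 2).
Get s_k = R·t_k = -3*k*(2*k + 1)/(2*k + 4) with R(k) = B(k−1)f(k)/C(k) = k*(k + 3)*(2*k + 1)/(2*(k**2 + 5*k + 3)).
Δs = 3*(-k**2 - 5*k - 3)/(k**2 + 5*k + 6), as required.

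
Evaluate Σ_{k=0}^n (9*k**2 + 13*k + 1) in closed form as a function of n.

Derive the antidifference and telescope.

S(n) = 3*n**3 + 11*n**2 + 9*n + 1

r(k) = (9*k**2 + 31*k + 23)/(9*k**2 + 13*k + 1) after simplifying.
A = 1, B = 1, C = k**2 + 13*k/9 + 1/9.
Key eq: (1)·f(k+1) = (1)·f(k) + (k**2 + 13*k/9 + 1/9).
d = 3 from the (0,0,2) case.
Solving with deg f ≤ 3: f(k) = k*(3*k**2 + 2*k - 4)/9.
Get s_k = R·t_k = k*(3*k**2 + 2*k - 4) with R(k) = B(k−1)f(k)/C(k) = k*(3*k**2 + 2*k - 4)/(9*k**2 + 13*k + 1).
s_(k+1) − s_k = 9*k**2 + 13*k + 1 = t_k.
Telescope: S(n) = s_(n+1) − s_(0) = 3*n**3 + 11*n**2 + 9*n + 1 − (0) = 3*n**3 + 11*n**2 + 9*n + 1.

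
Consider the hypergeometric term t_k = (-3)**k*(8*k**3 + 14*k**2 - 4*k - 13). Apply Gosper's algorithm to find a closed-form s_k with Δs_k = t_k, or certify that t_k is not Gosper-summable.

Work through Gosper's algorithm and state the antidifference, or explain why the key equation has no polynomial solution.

t_(k+1)/t_k = 3*(-8*k**3 - 38*k**2 - 48*k - 5)/(8*k**3 + 14*k**2 - 4*k - 13).
A = -3, B = 1, C = k**3 + 7*k**2/4 - k/2 - 13/8.
f must satisfy (-3)·f(k+1) − (1)·f(k) = k**3 + 7*k**2/4 - k/2 - 13/8.
Degrees (0,0,3) ⇒ d ≤ 3.
A polynomial solution: f(k) = -(k + 1)*(2*k**2 - 3*k - 1)/8.
R(k) = B(k−1)·f(k)/C(k) = -(k + 1)*(2*k**2 - 3*k - 1)/(8*k**3 + 14*k**2 - 4*k - 13); s_k = R·t_k = (-3)**k*(-2*k**3 + k**2 + 4*k + 1).
s_(k+1) − s_k = (-3)**k*(8*k**3 + 14*k**2 - 4*k - 13) = t_k.

s_k = (-3)**k*(-2*k**3 + k**2 + 4*k + 1)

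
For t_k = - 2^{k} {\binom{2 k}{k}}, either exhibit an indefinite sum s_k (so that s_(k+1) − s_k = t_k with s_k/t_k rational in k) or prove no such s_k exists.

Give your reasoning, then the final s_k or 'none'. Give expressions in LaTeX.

none — t_k is not Gosper-summable

t_(k+1)/t_k = 4*(2*k + 1)/(k + 1).
Gosper form: A/B · C(k+1)/C(k) with A=8*k + 4, B=k + 1, C=1.
Need (8*k + 4)·f(k+1) − (k)·f(k) = 1.
From deg A=1, deg B=1, deg C=0: d=-1.
deg f ≤ -1 is impossible — no certificate.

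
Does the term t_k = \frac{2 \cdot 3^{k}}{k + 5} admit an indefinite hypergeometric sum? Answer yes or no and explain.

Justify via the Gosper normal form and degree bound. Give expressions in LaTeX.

t_(k+1)/t_k = 3*(k + 5)/(k + 6).
A = 3*k + 15, B = k + 6, C = 1.
Set up (3*k + 15)·f(k+1) − (k + 5)·f(k) − (1) = 0.
deg f ≤ -1 (via 1,1,0).
Bound -1 < 0, so the key equation has no polynomial solution.

No. Not Gosper-summable.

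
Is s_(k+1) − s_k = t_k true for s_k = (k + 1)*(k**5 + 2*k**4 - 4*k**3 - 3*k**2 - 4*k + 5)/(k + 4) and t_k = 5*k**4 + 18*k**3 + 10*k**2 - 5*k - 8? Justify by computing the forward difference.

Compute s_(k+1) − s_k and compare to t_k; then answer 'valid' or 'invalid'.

Invalid: residual 3*(-4*k**5 - 36*k**4 - 86*k**3 - 38*k**2 + 24*k + 37)/(k**2 + 9*k + 20) ≠ 0.

s_(k+1) = (k**6 + 9*k**5 + 28*k**4 + 35*k**3 + 5*k**2 - 21*k - 6)/(k + 5)
s_(k+1) − s_k = (5*k**6 + 51*k**5 + 164*k**4 + 187*k**3 + 33*k**2 - 100*k - 49)/(k**2 + 9*k + 20)
(s_(k+1) − s_k) − t_k = 3*(-4*k**5 - 36*k**4 - 86*k**3 - 38*k**2 + 24*k + 37)/(k**2 + 9*k + 20)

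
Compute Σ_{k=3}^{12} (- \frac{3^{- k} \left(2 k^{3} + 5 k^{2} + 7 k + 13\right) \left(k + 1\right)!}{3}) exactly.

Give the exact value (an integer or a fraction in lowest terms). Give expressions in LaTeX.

t_(k+1)/t_k = (2*k**4 + 15*k**3 + 45*k**2 + 73*k + 54)/(3*(2*k**3 + 5*k**2 + 7*k + 13)).
Factor: A=k/3 + 2/3; B=1; C=k**3 + 5*k**2/2 + 7*k/2 + 13/2.
Set up (k/3 + 2/3)·f(k+1) − (1)·f(k) − (k**3 + 5*k**2/2 + 7*k/2 + 13/2) = 0.
d = 2 from the (1,0,3) case.
Solving with deg f ≤ 2: f(k) = 3*(2*k**2 + 3*k - 3)/2.
Certificate R = B(k−1)f/C = 3*(2*k**2 + 3*k - 3)/(2*k**3 + 5*k**2 + 7*k + 13) gives s_k = -(2*k**2 + 3*k - 3)*factorial(k + 1)/3**k.
Δs = -(2*k**3 + 5*k**2 + 7*k + 13)*factorial(k + 1)/(3*3**k), as required.
Σ_(k=3)^(12) t_k = s_(13) − s_(3) = -134175641600/6561 − (-64/3) = -134175501632/6561.

Σ = -134175501632/6561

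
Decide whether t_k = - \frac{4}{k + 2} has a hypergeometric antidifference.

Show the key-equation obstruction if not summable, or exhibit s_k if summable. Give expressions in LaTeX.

The ratio is (k + 2)/(k + 3).
Take A(k)=k + 2, B(k)=k + 3, C(k)=1.
Solve (k + 2)·f(k+1) − (k + 2)·f(k) = 1.
deg f ≤ 0 (via 1,1,0).
Write f(k) = c0. Then LHS − RHS = -1, requiring -1 = 0: contradictory. No certificate.

No. Not Gosper-summable.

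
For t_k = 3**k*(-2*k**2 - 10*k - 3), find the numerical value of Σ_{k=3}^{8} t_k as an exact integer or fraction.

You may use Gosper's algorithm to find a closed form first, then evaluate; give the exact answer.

The ratio is 3*(2*k**2 + 14*k + 15)/(2*k**2 + 10*k + 3).
Normal form (A,B,C) = (3, 1, k**2 + 5*k + 3/2).
Key eq: (3)·f(k+1) = (1)·f(k) + (k**2 + 5*k + 3/2).
Degrees (0,0,2) ⇒ d ≤ 2.
Match coefficients ⇒ f(k) = (k - 1)*(k + 3)/2.
Then R = B(k−1)f/C = (k - 1)*(k + 3)/(2*k**2 + 10*k + 3), so s_k = R(k)·t_k = 3**k*(-k**2 - 2*k + 3).
Verify: 3**k*(-2*k**2 - 10*k - 3) matches t_k.
Telescoping: Σ = s_(9) − s_(3) = -1889568 − (-324) = -1889244.

Σ = -1889244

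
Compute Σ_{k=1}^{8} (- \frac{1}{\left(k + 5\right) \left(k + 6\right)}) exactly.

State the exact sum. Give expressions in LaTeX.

The ratio is (k + 5)/(k + 7).
Take A(k)=k + 5, B(k)=k + 7, C(k)=1.
Key eq: (k + 5)·f(k+1) = (k + 6)·f(k) + (1).
Bound: deg f ≤ 1.
Match coefficients ⇒ f(k) = k/5.
R(k) = B(k−1)·f(k)/C(k) = k*(k + 6)/5; s_k = R·t_k = -k/(5*k + 25).
Check: Δs_k = -1/(k**2 + 11*k + 30). ✓
Sum = s_(9) − s_(1); s_(9) = -9/70, s_(1) = -1/30 ⇒ -2/21.

Σ = -2/21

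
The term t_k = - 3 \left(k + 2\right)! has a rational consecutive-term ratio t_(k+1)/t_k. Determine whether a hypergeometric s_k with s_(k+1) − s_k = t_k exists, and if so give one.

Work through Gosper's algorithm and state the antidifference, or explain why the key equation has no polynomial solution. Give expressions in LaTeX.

Ratio r(k) = k + 3.
A = k + 3, B = 1, C = 1.
Solve (k + 3)·f(k+1) − (1)·f(k) = 1.
d = -1 from the (1,0,0) case.
d = -1 < 0 ⇒ no nonzero polynomial f; not summable.

none — t_k is not Gosper-summable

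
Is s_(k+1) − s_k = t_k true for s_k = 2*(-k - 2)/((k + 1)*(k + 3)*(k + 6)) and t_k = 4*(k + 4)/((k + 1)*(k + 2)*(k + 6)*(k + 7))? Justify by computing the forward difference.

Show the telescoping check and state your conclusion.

Invalid: residual 2*(-3*k**2 - 23*k - 38)/(k**6 + 23*k**5 + 207*k**4 + 925*k**3 + 2144*k**2 + 2412*k + 1008) ≠ 0.

s_(k+1) = 2*(-k - 3)/((k + 2)*(k + 4)*(k + 7))
s_(k+1) − s_k = 2*(2*k**3 + 19*k**2 + 57*k + 58)/(k**6 + 23*k**5 + 207*k**4 + 925*k**3 + 2144*k**2 + 2412*k + 1008)
(s_(k+1) − s_k) − t_k = 2*(-3*k**2 - 23*k - 38)/(k**6 + 23*k**5 + 207*k**4 + 925*k**3 + 2144*k**2 + 2412*k + 1008)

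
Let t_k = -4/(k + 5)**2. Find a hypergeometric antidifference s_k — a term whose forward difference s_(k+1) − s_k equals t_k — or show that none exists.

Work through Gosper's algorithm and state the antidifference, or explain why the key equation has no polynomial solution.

no hypergeometric antidifference exists

t_(k+1)/t_k = (k + 5)**2/(k + 6)**2.
Gosper form: A/B · C(k+1)/C(k) with A=k**2 + 10*k + 25, B=k**2 + 12*k + 36, C=1.
Key eq: (k**2 + 10*k + 25)·f(k+1) = (k**2 + 10*k + 25)·f(k) + (1).
Degrees (2,2,0) ⇒ d ≤ 0.
Write f(k) = c0. Then LHS − RHS = -1, requiring -1 = 0: contradictory. No certificate.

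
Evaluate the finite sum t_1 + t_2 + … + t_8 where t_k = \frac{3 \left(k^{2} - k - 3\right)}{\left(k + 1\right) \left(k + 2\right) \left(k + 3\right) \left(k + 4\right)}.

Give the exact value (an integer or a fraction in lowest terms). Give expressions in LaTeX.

Σ = 1/220

Compute t_(k+1)/t_k: get (k + 1)*(k - (k + 1)**2 + 4)/((k + 5)*(-k**2 + k + 3)).
A = k + 1, B = k + 5, C = k**2 - k - 3.
Need (k + 1)·f(k+1) − (k + 4)·f(k) = k**2 - k - 3.
d = 3 from the (1,1,2) case.
Coefficient equations give f(k) = -k*(k**2 + 24*k + 29)/18.
Certificate R = B(k−1)f/C = -k*(k + 4)*(k**2 + 24*k + 29)/(18*(k**2 - k - 3)) gives s_k = k*(-k**2 - 24*k - 29)/(6*(k + 1)*(k + 2)*(k + 3)).
s_(k+1) − s_k = 3*(k**2 - k - 3)/(k**4 + 10*k**3 + 35*k**2 + 50*k + 24) = t_k.
Sum = s_(9) − s_(1); s_(9) = -163/440, s_(1) = -3/8 ⇒ 1/220.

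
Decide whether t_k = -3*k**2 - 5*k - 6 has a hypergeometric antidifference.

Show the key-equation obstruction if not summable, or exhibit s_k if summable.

Yes. s_k = k*(-k**2 - k - 4).

r(k) = (3*k**2 + 11*k + 14)/(3*k**2 + 5*k + 6) after simplifying.
So A=1 and B=1, with C=k**2 + 5*k/3 + 2.
Need (1)·f(k+1) − (1)·f(k) = k**2 + 5*k/3 + 2.
Degrees (0,0,2) ⇒ d ≤ 3.
Solve for f: f(k) = k*(k**2 + k + 4)/3 (degree 3 ≤ 3).
R(k) = B(k−1)·f(k)/C(k) = k*(k**2 + k + 4)/(3*k**2 + 5*k + 6); s_k = R·t_k = k*(-k**2 - k - 4).
Verify: -3*k**2 - 5*k - 6 matches t_k.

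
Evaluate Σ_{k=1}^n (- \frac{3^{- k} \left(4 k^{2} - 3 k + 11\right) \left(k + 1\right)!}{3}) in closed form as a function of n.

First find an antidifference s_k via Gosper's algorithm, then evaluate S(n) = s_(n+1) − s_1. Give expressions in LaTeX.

S(n) = 3^{- n - 1} \left(2 \cdot 3^{n} - 4 n^{3} n! - 13 n^{2} n! - 11 n n! - 2 n!\right)

r(k) = (k + 2)*(-3*k + 4*(k + 1)**2 + 8)/(3*(4*k**2 - 3*k + 11)) after simplifying.
A = k/3 + 2/3, B = 1, C = k**2 - 3*k/4 + 11/4.
Solve (k/3 + 2/3)·f(k+1) − (1)·f(k) = k**2 - 3*k/4 + 11/4.
From deg A=1, deg B=0, deg C=2: d=1.
Solving with deg f ≤ 1: f(k) = 3*(4*k - 3)/4.
So s_k = (B(k−1)f/C)·t_k = (3*(4*k - 3)/(4*k**2 - 3*k + 11))·t_k = -(4*k - 3)*factorial(k + 1)/3**k.
Check: Δs_k = -(4*k**2 - 3*k + 11)*factorial(k + 1)/(3*3**k). ✓
Evaluate: s_(n+1) = -3**(-n - 1)*(4*n + 1)*factorial(n + 2); subtract s_(1) = -2/3 ⇒ S(n) = 3**(-n - 1)*(2*3**n - 4*n**3*factorial(n) - 13*n**2*factorial(n) - 11*n*factorial(n) - 2*factorial(n)).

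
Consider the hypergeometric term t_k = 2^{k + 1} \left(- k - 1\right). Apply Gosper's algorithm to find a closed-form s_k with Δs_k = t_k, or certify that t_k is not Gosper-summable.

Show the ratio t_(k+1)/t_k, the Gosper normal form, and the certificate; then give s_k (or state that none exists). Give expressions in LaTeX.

s_k = 2^{k + 1} \left(1 - k\right)

t_(k+1)/t_k = 2*(k + 2)/(k + 1).
Factor: A=2; B=1; C=k + 1.
Key eq: (2)·f(k+1) = (1)·f(k) + (k + 1).
Degrees (0,0,1) ⇒ d ≤ 1.
Solving with deg f ≤ 1: f(k) = k - 1.
Certificate R = B(k−1)f/C = (k - 1)/(k + 1) gives s_k = 2**(k + 1)*(1 - k).
Check: Δs_k = 2**(k + 1)*(-k - 1). ✓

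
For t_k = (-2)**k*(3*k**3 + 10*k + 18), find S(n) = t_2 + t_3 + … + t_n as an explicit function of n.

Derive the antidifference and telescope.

t_(k+1)/t_k = 2*(-10*k - 3*(k + 1)**3 - 28)/(3*k**3 + 10*k + 18).
A = -2, B = 1, C = k**3 + 10*k/3 + 6.
Solve (-2)·f(k+1) − (1)·f(k) = k**3 + 10*k/3 + 6.
From deg A=0, deg B=0, deg C=3: d=3.
Match coefficients ⇒ f(k) = -(k**3 - 2*k**2 + 4*k + 4)/3.
Get s_k = R·t_k = (-2)**k*(-k**3 + 2*k**2 - 4*k - 4) with R(k) = B(k−1)f(k)/C(k) = -(k**3 - 2*k**2 + 4*k + 4)/(3*k**3 + 10*k + 18).
Verify: (-2)**k*(3*k**3 + 10*k + 18) matches t_k.
Evaluate: s_(n+1) = 2*(-2)**n*(n**3 + n**2 + 3*n + 7); subtract s_(2) = -48 ⇒ S(n) = 2*(-2)**n*n**3 + 2*(-2)**n*n**2 + 6*(-2)**n*n + 14*(-2)**n + 48.

S(n) = 2*(-2)**n*n**3 + 2*(-2)**n*n**2 + 6*(-2)**n*n + 14*(-2)**n + 48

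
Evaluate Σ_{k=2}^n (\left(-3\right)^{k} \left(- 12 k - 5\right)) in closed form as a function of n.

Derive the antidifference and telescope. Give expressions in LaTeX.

S(n) = - 6 \left(-3\right)^{n} + 3 \left(-3\right)^{n + 1} n - 45

The ratio is 3*(-12*k - 17)/(12*k + 5).
Take A(k)=-3, B(k)=1, C(k)=k + 5/12.
Set up (-3)·f(k+1) − (1)·f(k) − (k + 5/12) = 0.
Degrees (0,0,1) ⇒ d ≤ 1.
Coefficient equations give f(k) = -(3*k - 1)/12.
Get s_k = R·t_k = (-3)**k*(3*k - 1) with R(k) = B(k−1)f(k)/C(k) = -(3*k - 1)/(12*k + 5).
Δs = (-3)**k*(-12*k - 5), as required.
s_(n+1) = (-3)**(n + 1)*(3*n + 2) and s_(2) = 45, so S(n) = -6*(-3)**n + 3*(-3)**(n + 1)*n - 45.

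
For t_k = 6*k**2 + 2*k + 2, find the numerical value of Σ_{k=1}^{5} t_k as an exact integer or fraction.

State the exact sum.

The ratio is (k + 3*(k + 1)**2 + 2)/(3*k**2 + k + 1).
A = 1, B = 1, C = k**2 + k/3 + 1/3.
Key eq: (1)·f(k+1) = (1)·f(k) + (k**2 + k/3 + 1/3).
From deg A=0, deg B=0, deg C=2: d=3.
Match coefficients ⇒ f(k) = k*(k**2 - k + 1)/3.
Certificate R = B(k−1)f/C = k*(k**2 - k + 1)/(3*k**2 + k + 1) gives s_k = 2*k*(k**2 - k + 1).
s_(k+1) − s_k = 6*k**2 + 2*k + 2 = t_k.
Σ_(k=1)^(5) t_k = s_(6) − s_(1) = 372 − (2) = 370.

Σ = 370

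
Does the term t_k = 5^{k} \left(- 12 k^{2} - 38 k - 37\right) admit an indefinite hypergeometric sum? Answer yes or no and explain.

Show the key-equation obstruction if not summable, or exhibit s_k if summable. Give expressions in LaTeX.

Yes. s_k = 5^{k} \left(- 3 k^{2} - 2 k - 3\right).

Compute t_(k+1)/t_k: get 5*(12*k**2 + 62*k + 87)/(12*k**2 + 38*k + 37).
Factor: A=5; B=1; C=k**2 + 19*k/6 + 37/12.
f must satisfy (5)·f(k+1) − (1)·f(k) = k**2 + 19*k/6 + 37/12.
From deg A=0, deg B=0, deg C=2: d=2.
Coefficient equations give f(k) = (3*k**2 + 2*k + 3)/12.
Then R = B(k−1)f/C = (3*k**2 + 2*k + 3)/(12*k**2 + 38*k + 37), so s_k = R(k)·t_k = 5**k*(-3*k**2 - 2*k - 3).
Check: Δs_k = 5**k*(-12*k**2 - 38*k - 37). ✓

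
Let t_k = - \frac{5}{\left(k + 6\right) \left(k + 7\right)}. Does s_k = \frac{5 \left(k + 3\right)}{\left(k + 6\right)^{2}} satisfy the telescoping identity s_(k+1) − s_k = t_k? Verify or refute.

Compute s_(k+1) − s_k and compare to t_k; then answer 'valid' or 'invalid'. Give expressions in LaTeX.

Invalid: residual \frac{15 \left(2 k + 13\right)}{k^{4} + 26 k^{3} + 253 k^{2} + 1092 k + 1764} ≠ 0.

s_(k+1) = 5*(k + 4)/(k + 7)**2
s_(k+1) − s_k = 5*(-k**2 - 7*k - 3)/(k**4 + 26*k**3 + 253*k**2 + 1092*k + 1764)
(s_(k+1) − s_k) − t_k = 15*(2*k + 13)/(k**4 + 26*k**3 + 253*k**2 + 1092*k + 1764)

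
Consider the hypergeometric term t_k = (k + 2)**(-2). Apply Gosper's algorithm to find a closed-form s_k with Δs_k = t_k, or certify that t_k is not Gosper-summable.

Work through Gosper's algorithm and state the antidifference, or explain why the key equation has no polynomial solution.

none (Gosper's algorithm certifies no s_k)

Ratio r(k) = (k + 2)**2/(k + 3)**2.
Gosper form: A/B · C(k+1)/C(k) with A=k**2 + 4*k + 4, B=k**2 + 6*k + 9, C=1.
Solve (k**2 + 4*k + 4)·f(k+1) − (k**2 + 4*k + 4)·f(k) = 1.
Bound: deg f ≤ 0.
f = c0 ⇒ A·f(k+1) − B(k−1)·f(k) − C = -1. The system {-1 = 0} is inconsistent; no antidifference.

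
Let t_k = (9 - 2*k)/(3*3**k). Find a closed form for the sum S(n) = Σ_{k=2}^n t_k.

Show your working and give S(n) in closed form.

Ratio r(k) = (2*k - 7)/(3*(2*k - 9)).
Factor: A=1/3; B=1; C=k - 9/2.
Key eq: (1/3)·f(k+1) = (1)·f(k) + (k - 9/2).
Degrees (0,0,1) ⇒ d ≤ 1.
Solving with deg f ≤ 1: f(k) = -3*(k - 4)/2.
Get s_k = R·t_k = (k - 4)/3**k with R(k) = B(k−1)f(k)/C(k) = -3*(k - 4)/(2*k - 9).
Check: Δs_k = (9 - 2*k)/(3*3**k). ✓
Telescope: S(n) = s_(n+1) − s_(2) = 3**(-n - 1)*(n - 3) − (-2/9) = 3**(-n - 2)*(2*3**n + 3*n - 9).

S(n) = 3**(-n - 2)*(2*3**n + 3*n - 9)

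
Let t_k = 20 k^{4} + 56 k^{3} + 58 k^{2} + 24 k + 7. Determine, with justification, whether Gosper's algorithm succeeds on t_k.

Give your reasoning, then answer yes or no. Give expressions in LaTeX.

Yes. s_k = k \left(4 k^{4} + 4 k^{3} - 2 k^{2} - 3 k + 4\right).

r(k) = (20*k**4 + 136*k**3 + 346*k**2 + 388*k + 165)/(20*k**4 + 56*k**3 + 58*k**2 + 24*k + 7) after simplifying.
Normal form (A,B,C) = (1, 1, k**4 + 14*k**3/5 + 29*k**2/10 + 6*k/5 + 7/20).
Key eq: (1)·f(k+1) = (1)·f(k) + (k**4 + 14*k**3/5 + 29*k**2/10 + 6*k/5 + 7/20).
deg f ≤ 5 (via 0,0,4).
Solve for f: f(k) = k*(4*k**4 + 4*k**3 - 2*k**2 - 3*k + 4)/20 (degree 5 ≤ 5).
Certificate R = B(k−1)f/C = k*(4*k**4 + 4*k**3 - 2*k**2 - 3*k + 4)/(20*k**4 + 56*k**3 + 58*k**2 + 24*k + 7) gives s_k = k*(4*k**4 + 4*k**3 - 2*k**2 - 3*k + 4).
s_(k+1) − s_k = 20*k**4 + 56*k**3 + 58*k**2 + 24*k + 7 = t_k.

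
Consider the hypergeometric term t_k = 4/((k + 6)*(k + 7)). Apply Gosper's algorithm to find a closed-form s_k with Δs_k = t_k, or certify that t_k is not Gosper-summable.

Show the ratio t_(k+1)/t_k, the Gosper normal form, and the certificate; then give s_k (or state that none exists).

s_k = 2*k/(3*(k + 6))

The ratio is (k + 6)/(k + 8).
So A=k + 6 and B=k + 8, with C=1.
f must satisfy (k + 6)·f(k+1) − (k + 7)·f(k) = 1.
Degrees (1,1,0) ⇒ d ≤ 1.
Coefficient equations give f(k) = k/6.
So s_k = (B(k−1)f/C)·t_k = (k*(k + 7)/6)·t_k = 2*k/(3*(k + 6)).
Verify: 4/(k**2 + 13*k + 42) matches t_k.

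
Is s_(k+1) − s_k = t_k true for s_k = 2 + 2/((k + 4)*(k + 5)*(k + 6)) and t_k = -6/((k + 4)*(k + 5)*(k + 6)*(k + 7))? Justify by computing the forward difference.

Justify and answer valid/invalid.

valid; difference matches t_k

s_(k+1) = 2 + 2/((k + 5)*(k + 6)*(k + 7))
s_(k+1) − s_k = -6/((k + 4)*(k + 5)*(k + 6)*(k + 7))
(s_(k+1) − s_k) − t_k = 0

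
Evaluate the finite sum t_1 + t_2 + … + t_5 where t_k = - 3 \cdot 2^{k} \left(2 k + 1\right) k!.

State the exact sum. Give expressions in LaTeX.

Σ = -138234

Ratio r(k) = 2*(k + 1)*(2*k + 3)/(2*k + 1).
Normal form (A,B,C) = (2*k + 2, 1, k + 1/2).
f must satisfy (2*k + 2)·f(k+1) − (1)·f(k) = k + 1/2.
deg f ≤ 0 (via 1,0,1).
Coefficient equations give f(k) = 1/2.
So s_k = (B(k−1)f/C)·t_k = (1/(2*k + 1))·t_k = -3*2**k*factorial(k).
Check: Δs_k = -3*2**k*(2*k + 1)*factorial(k). ✓
Sum = s_(6) − s_(1); s_(6) = -138240, s_(1) = -6 ⇒ -138234.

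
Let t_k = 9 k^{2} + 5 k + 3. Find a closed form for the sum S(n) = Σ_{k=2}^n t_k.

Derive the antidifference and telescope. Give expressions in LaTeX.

S(n) = 3 n^{3} + 7 n^{2} + 7 n - 17

r(k) = (9*k**2 + 23*k + 17)/(9*k**2 + 5*k + 3) after simplifying.
A = 1, B = 1, C = k**2 + 5*k/9 + 1/3.
Key eq: (1)·f(k+1) = (1)·f(k) + (k**2 + 5*k/9 + 1/3).
Degrees (0,0,2) ⇒ d ≤ 3.
Solving with deg f ≤ 3: f(k) = k*(3*k**2 - 2*k + 2)/9.
So s_k = (B(k−1)f/C)·t_k = (k*(3*k**2 - 2*k + 2)/(9*k**2 + 5*k + 3))·t_k = k*(3*k**2 - 2*k + 2).
Δs = 9*k**2 + 5*k + 3, as required.
Telescope: S(n) = s_(n+1) − s_(2) = 3*n**3 + 7*n**2 + 7*n + 3 − (20) = 3*n**3 + 7*n**2 + 7*n - 17.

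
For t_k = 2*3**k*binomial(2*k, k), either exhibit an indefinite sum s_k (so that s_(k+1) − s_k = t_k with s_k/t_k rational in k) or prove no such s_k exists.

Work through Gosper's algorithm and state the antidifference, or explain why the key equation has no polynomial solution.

Step 1: r(k) = 6*(2*k + 1)/(k + 1).
Take A(k)=12*k + 6, B(k)=k + 1, C(k)=1.
Solve (12*k + 6)·f(k+1) − (k)·f(k) = 1.
From deg A=1, deg B=1, deg C=0: d=-1.
Bound -1 < 0, so the key equation has no polynomial solution.

none — t_k is not Gosper-summable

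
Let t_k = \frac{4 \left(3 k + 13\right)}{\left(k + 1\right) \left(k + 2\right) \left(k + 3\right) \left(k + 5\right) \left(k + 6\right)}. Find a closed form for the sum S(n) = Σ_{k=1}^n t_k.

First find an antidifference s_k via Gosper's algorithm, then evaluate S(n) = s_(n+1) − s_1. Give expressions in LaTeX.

The ratio is (k + 1)*(k + 5)*(3*k + 16)/((k + 4)*(k + 7)*(3*k + 13)).
Factor: A=k + 1; B=k + 7; C=k**2 + 25*k/3 + 52/3.
Solve (k + 1)·f(k+1) − (k + 6)·f(k) = k**2 + 25*k/3 + 52/3.
From deg A=1, deg B=1, deg C=2: d=5.
Solve for f: f(k) = k*(k + 3)*(k + 4)*(k**2 + 8*k + 17)/30 (degree 5 ≤ 5).
R(k) = B(k−1)·f(k)/C(k) = k*(k + 3)*(k + 6)*(k**2 + 8*k + 17)/(10*(3*k + 13)); s_k = R·t_k = 2*k*(k**2 + 8*k + 17)/(5*(k**3 + 8*k**2 + 17*k + 10)).
Verify: 4*(3*k + 13)/(k**5 + 17*k**4 + 107*k**3 + 307*k**2 + 396*k + 180) matches t_k.
Telescope: S(n) = s_(n+1) − s_(1) = 2*(n**3 + 11*n**2 + 36*n + 26)/(5*(n**3 + 11*n**2 + 36*n + 36)) − (13/45) = n*(n**2 + 11*n + 36)/(9*(n**3 + 11*n**2 + 36*n + 36)).

S(n) = \frac{n \left(n^{2} + 11 n + 36\right)}{9 \left(n^{3} + 11 n^{2} + 36 n + 36\right)}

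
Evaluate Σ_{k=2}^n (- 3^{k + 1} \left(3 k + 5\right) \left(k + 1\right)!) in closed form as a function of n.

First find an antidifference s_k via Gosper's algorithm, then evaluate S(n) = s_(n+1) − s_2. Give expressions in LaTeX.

The ratio is 3*(k + 2)*(3*k + 8)/(3*k + 5).
Take A(k)=3*k + 6, B(k)=1, C(k)=k + 5/3.
Solve (3*k + 6)·f(k+1) − (1)·f(k) = k + 5/3.
deg f ≤ 0 (via 1,0,1).
A polynomial solution: f(k) = 1/3.
Certificate R = B(k−1)f/C = 1/(3*k + 5) gives s_k = -3**(k + 1)*factorial(k + 1).
Δs = -3**(k + 1)*(3*k + 5)*factorial(k + 1), as required.
Evaluate: s_(n+1) = -3**(n + 2)*factorial(n + 2); subtract s_(2) = -162 ⇒ S(n) = -9*3**n*factorial(n + 2) + 162.

S(n) = - 9 \cdot 3^{n} \left(n + 2\right)! + 162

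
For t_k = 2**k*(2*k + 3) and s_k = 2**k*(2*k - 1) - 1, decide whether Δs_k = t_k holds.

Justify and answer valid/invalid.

valid; difference matches t_k

s_(k+1) = 2**(k + 1)*(2*k + 1) - 1
s_(k+1) − s_k = 2**k*(2*k + 3)
(s_(k+1) − s_k) − t_k = 0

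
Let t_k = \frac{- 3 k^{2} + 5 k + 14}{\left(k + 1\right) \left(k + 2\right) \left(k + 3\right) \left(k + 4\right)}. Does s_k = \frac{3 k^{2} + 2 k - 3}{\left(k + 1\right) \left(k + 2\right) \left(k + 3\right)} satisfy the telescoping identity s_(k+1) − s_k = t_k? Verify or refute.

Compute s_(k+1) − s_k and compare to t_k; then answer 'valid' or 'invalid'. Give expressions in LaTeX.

s_(k+1) = (2*k + 3*(k + 1)**2 - 1)/((k + 2)*(k + 3)*(k + 4))
s_(k+1) − s_k = (-3*k**2 + 5*k + 14)/(k**4 + 10*k**3 + 35*k**2 + 50*k + 24)
(s_(k+1) − s_k) − t_k = 0

Valid — Δs_k = t_k.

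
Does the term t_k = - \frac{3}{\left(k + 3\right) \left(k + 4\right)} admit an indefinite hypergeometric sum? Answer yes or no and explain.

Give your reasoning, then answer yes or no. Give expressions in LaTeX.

Yes. s_k = - \frac{k}{k + 3}.

Step 1: r(k) = (k + 3)/(k + 5).
Gosper form: A/B · C(k+1)/C(k) with A=k + 3, B=k + 5, C=1.
Solve (k + 3)·f(k+1) − (k + 4)·f(k) = 1.
Bound: deg f ≤ 1.
Match coefficients ⇒ f(k) = k/3.
So s_k = (B(k−1)f/C)·t_k = (k*(k + 4)/3)·t_k = -k/(k + 3).
Δs = -3/(k**2 + 7*k + 12), as required.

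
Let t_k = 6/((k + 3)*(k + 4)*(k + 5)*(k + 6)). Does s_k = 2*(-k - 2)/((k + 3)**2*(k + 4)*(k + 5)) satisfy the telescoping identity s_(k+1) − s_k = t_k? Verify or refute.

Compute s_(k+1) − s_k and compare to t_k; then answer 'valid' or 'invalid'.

s_(k+1) = 2*(-k - 3)/((k + 4)**2*(k + 5)*(k + 6))
s_(k+1) − s_k = 2*(3*k**2 + 17*k + 21)/(k**6 + 25*k**5 + 257*k**4 + 1391*k**3 + 4182*k**2 + 6624*k + 4320)
(s_(k+1) − s_k) − t_k = 2*(-4*k - 15)/(k**6 + 25*k**5 + 257*k**4 + 1391*k**3 + 4182*k**2 + 6624*k + 4320)

Invalid: residual 2*(-4*k - 15)/(k**6 + 25*k**5 + 257*k**4 + 1391*k**3 + 4182*k**2 + 6624*k + 4320) ≠ 0.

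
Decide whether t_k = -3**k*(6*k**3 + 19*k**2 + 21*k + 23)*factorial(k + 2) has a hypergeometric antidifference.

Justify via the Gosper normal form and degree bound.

Ratio r(k) = 3*(6*k**4 + 55*k**3 + 188*k**2 + 300*k + 207)/(6*k**3 + 19*k**2 + 21*k + 23).
Gosper form: A/B · C(k+1)/C(k) with A=3*k + 9, B=1, C=k**3 + 19*k**2/6 + 7*k/2 + 23/6.
f must satisfy (3*k + 9)·f(k+1) − (1)·f(k) = k**3 + 19*k**2/6 + 7*k/2 + 23/6.
From deg A=1, deg B=0, deg C=3: d=2.
Match coefficients ⇒ f(k) = (2*k**2 - 3*k + 4)/6.
R(k) = B(k−1)·f(k)/C(k) = (2*k**2 - 3*k + 4)/(6*k**3 + 19*k**2 + 21*k + 23); s_k = R·t_k = -3**k*(2*k**2 - 3*k + 4)*factorial(k + 2).
s_(k+1) − s_k = -3**k*(6*k**3 + 19*k**2 + 21*k + 23)*factorial(k + 2) = t_k.

Yes. s_k = -3**k*(2*k**2 - 3*k + 4)*factorial(k + 2).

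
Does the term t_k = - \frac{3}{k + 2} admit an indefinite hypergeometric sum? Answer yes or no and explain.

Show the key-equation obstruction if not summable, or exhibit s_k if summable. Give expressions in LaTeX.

No; the coefficient equations for f are inconsistent.

Step 1: r(k) = (k + 2)/(k + 3).
So A=k + 2 and B=k + 3, with C=1.
f must satisfy (k + 2)·f(k+1) − (k + 2)·f(k) = 1.
Degrees (1,1,0) ⇒ d ≤ 0.
Generic f = c0 gives residual -1; -1 = 0 cannot hold, so t_k is not Gosper-summable.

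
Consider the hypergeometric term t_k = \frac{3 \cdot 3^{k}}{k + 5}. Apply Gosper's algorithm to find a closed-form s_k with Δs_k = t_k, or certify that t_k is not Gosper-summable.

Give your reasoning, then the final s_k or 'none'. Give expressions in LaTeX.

none (Gosper's algorithm certifies no s_k)

The ratio is 3*(k + 5)/(k + 6).
A = 3*k + 15, B = k + 6, C = 1.
f must satisfy (3*k + 15)·f(k+1) − (k + 5)·f(k) = 1.
d = -1 from the (1,1,0) case.
deg f ≤ -1 is impossible — no certificate.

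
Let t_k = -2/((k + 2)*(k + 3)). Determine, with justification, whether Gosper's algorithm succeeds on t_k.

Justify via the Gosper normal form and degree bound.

Compute t_(k+1)/t_k: get (k + 2)/(k + 4).
Normal form (A,B,C) = (k + 2, k + 4, 1).
Key eq: (k + 2)·f(k+1) = (k + 3)·f(k) + (1).
Bound: deg f ≤ 1.
Coefficient equations give f(k) = k/2.
Get s_k = R·t_k = -k/(k + 2) with R(k) = B(k−1)f(k)/C(k) = k*(k + 3)/2.
Verify: -2/(k**2 + 5*k + 6) matches t_k.

Yes. s_k = -k/(k + 2).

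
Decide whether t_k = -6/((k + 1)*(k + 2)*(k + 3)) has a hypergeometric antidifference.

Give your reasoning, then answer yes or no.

r(k) = (k + 1)/(k + 4) after simplifying.
So A=k + 1 and B=k + 4, with C=1.
Set up (k + 1)·f(k+1) − (k + 3)·f(k) − (1) = 0.
Bound: deg f ≤ 2.
A polynomial solution: f(k) = k*(k + 3)/4.
R(k) = B(k−1)·f(k)/C(k) = k*(k + 3)**2/4; s_k = R·t_k = 3*k*(-k - 3)/(2*(k + 1)*(k + 2)).
Verify: -6/(k**3 + 6*k**2 + 11*k + 6) matches t_k.

Yes. s_k = 3*k*(-k - 3)/(2*(k + 1)*(k + 2)).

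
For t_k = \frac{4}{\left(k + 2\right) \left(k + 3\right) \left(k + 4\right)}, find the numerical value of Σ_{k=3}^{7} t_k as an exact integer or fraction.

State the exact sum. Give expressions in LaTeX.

t_(k+1)/t_k = (k + 2)/(k + 5).
Factor: A=k + 2; B=k + 5; C=1.
Set up (k + 2)·f(k+1) − (k + 4)·f(k) − (1) = 0.
Bound: deg f ≤ 2.
A polynomial solution: f(k) = k*(k + 5)/12.
Then R = B(k−1)f/C = k*(k + 4)*(k + 5)/12, so s_k = R(k)·t_k = k*(k + 5)/(3*(k + 2)*(k + 3)).
Check: Δs_k = 4/(k**3 + 9*k**2 + 26*k + 24). ✓
Evaluate s at k=8 and k=3: 52/165 and 4/15; difference 8/165.

Σ = 8/165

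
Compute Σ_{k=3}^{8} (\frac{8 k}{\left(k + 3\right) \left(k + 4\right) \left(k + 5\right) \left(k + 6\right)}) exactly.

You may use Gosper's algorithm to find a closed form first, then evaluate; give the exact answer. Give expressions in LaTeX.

Σ = 8/273

Ratio r(k) = (k + 1)*(k + 3)/(k*(k + 7)).
Gosper form: A/B · C(k+1)/C(k) with A=k + 3, B=k + 7, C=k.
f must satisfy (k + 3)·f(k+1) − (k + 6)·f(k) = k.
Bound: deg f ≤ 3.
A polynomial solution: f(k) = k*(k - 1)*(k + 13)/120.
Certificate R = B(k−1)f/C = (k - 1)*(k + 6)*(k + 13)/120 gives s_k = k*(k**2 + 12*k - 13)/(15*(k + 3)*(k + 4)*(k + 5)).
Δs = 8*k/(k**4 + 18*k**3 + 119*k**2 + 342*k + 360), as required.
Evaluate s at k=9 and k=3: 22/455 and 2/105; difference 8/273.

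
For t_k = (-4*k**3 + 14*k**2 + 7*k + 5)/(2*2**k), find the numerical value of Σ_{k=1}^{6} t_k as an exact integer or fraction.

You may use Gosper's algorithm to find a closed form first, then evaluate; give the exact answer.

Σ = 1215/128

Step 1: r(k) = (4*k**3 - 2*k**2 - 23*k - 22)/(2*(4*k**3 - 14*k**2 - 7*k - 5)).
Factor: A=1/2; B=1; C=k**3 - 7*k**2/2 - 7*k/4 - 5/4.
Set up (1/2)·f(k+1) − (1)·f(k) − (k**3 - 7*k**2/2 - 7*k/4 - 5/4) = 0.
Bound: deg f ≤ 3.
Coefficient equations give f(k) = -(4*k**3 - 2*k**2 + k - 2)/2.
Then R = B(k−1)f/C = -2*(4*k**3 - 2*k**2 + k - 2)/(4*k**3 - 14*k**2 - 7*k - 5), so s_k = R(k)·t_k = (4*k**3 - 2*k**2 + k - 2)/2**k.
s_(k+1) − s_k = (-4*k**3 + 14*k**2 + 7*k + 5)/(2*2**k) = t_k.
Σ_(k=1)^(6) t_k = s_(7) − s_(1) = 1279/128 − (1/2) = 1215/128.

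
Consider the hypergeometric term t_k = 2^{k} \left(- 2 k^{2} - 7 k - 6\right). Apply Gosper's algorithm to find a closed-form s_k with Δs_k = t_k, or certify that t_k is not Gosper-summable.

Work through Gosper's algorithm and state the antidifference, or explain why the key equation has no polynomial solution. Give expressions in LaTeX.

s_k = 2^{k} \left(- 2 k^{2} + k - 4\right)

The ratio is 2*(2*k**2 + 11*k + 15)/(2*k**2 + 7*k + 6).
Factor: A=2; B=1; C=k**2 + 7*k/2 + 3.
Key eq: (2)·f(k+1) = (1)·f(k) + (k**2 + 7*k/2 + 3).
Degrees (0,0,2) ⇒ d ≤ 2.
Solving with deg f ≤ 2: f(k) = (2*k**2 - k + 4)/2.
Get s_k = R·t_k = 2**k*(-2*k**2 + k - 4) with R(k) = B(k−1)f(k)/C(k) = (2*k**2 - k + 4)/((k + 2)*(2*k + 3)).
Check: Δs_k = 2**k*(-2*k**2 - 7*k - 6). ✓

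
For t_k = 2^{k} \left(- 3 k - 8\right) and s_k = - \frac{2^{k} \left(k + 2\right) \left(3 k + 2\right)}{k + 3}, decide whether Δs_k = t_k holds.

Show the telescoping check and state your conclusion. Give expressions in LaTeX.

Invalid: residual \frac{2^{k} \left(3 k^{2} + 14 k + 22\right)}{k^{2} + 7 k + 12} ≠ 0.

s_(k+1) = -2**(k + 1)*(k + 3)*(3*k + 5)/(k + 4)
s_(k+1) − s_k = 2**k*(-3*k**3 - 26*k**2 - 78*k - 74)/(k**2 + 7*k + 12)
(s_(k+1) − s_k) − t_k = 2**k*(3*k**2 + 14*k + 22)/(k**2 + 7*k + 12)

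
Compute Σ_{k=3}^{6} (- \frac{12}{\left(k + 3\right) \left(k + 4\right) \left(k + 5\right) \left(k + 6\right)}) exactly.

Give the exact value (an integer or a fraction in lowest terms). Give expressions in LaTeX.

Σ = -41/4620

Compute t_(k+1)/t_k: get (k + 3)/(k + 7).
Take A(k)=k + 3, B(k)=k + 7, C(k)=1.
Set up (k + 3)·f(k+1) − (k + 6)·f(k) − (1) = 0.
deg f ≤ 3 (via 1,1,0).
Match coefficients ⇒ f(k) = k*(k**2 + 12*k + 47)/180.
R(k) = B(k−1)·f(k)/C(k) = k*(k + 6)*(k**2 + 12*k + 47)/180; s_k = R·t_k = k*(-k**2 - 12*k - 47)/(15*(k + 3)*(k + 4)*(k + 5)).
Δs = -12/(k**4 + 18*k**3 + 119*k**2 + 342*k + 360), as required.
Telescoping: Σ = s_(7) − s_(3) = -7/110 − (-23/420) = -41/4620.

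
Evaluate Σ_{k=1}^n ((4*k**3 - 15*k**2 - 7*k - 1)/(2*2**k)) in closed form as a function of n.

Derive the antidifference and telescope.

S(n) = 2**(-n - 1)*(-2**n - 4*n**3 - 9*n**2 - 5*n + 1)

Ratio r(k) = (4*k**3 - 3*k**2 - 25*k - 19)/(2*(4*k**3 - 15*k**2 - 7*k - 1)).
Factor: A=1/2; B=1; C=k**3 - 15*k**2/4 - 7*k/4 - 1/4.
Set up (1/2)·f(k+1) − (1)·f(k) − (k**3 - 15*k**2/4 - 7*k/4 - 1/4) = 0.
Bound: deg f ≤ 3.
A polynomial solution: f(k) = -(4*k**3 - 3*k**2 - k - 1)/2.
Then R = B(k−1)f/C = -2*(4*k**3 - 3*k**2 - k - 1)/(4*k**3 - 15*k**2 - 7*k - 1), so s_k = R(k)·t_k = (-4*k**3 + 3*k**2 + k + 1)/2**k.
Check: Δs_k = (4*k**3 - 15*k**2 - 7*k - 1)/(2*2**k). ✓
Telescope: S(n) = s_(n+1) − s_(1) = 2**(-n - 1)*(-4*n**3 - 9*n**2 - 5*n + 1) − (1/2) = 2**(-n - 1)*(-2**n - 4*n**3 - 9*n**2 - 5*n + 1).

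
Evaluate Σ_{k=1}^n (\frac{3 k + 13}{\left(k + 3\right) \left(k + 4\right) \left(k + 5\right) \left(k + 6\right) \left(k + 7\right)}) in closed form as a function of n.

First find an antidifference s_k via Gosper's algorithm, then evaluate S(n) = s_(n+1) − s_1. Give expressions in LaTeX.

Ratio r(k) = (k + 3)*(3*k + 16)/((k + 8)*(3*k + 13)).
Factor: A=k + 3; B=k + 8; C=k + 13/3.
f must satisfy (k + 3)·f(k+1) − (k + 7)·f(k) = k + 13/3.
Bound: deg f ≤ 4.
Match coefficients ⇒ f(k) = k*(k + 4)*(k**2 + 14*k + 63)/270.
Get s_k = R·t_k = k*(k**2 + 14*k + 63)/(90*(k**3 + 14*k**2 + 63*k + 90)) with R(k) = B(k−1)f(k)/C(k) = k*(k + 4)*(k + 7)*(k**2 + 14*k + 63)/(90*(3*k + 13)).
s_(k+1) − s_k = (3*k + 13)/(k**5 + 25*k**4 + 245*k**3 + 1175*k**2 + 2754*k + 2520) = t_k.
Evaluate: s_(n+1) = (n**3 + 17*n**2 + 94*n + 78)/(90*(n**3 + 17*n**2 + 94*n + 168)); subtract s_(1) = 13/2520 ⇒ S(n) = n*(n**2 + 17*n + 94)/(168*(n**3 + 17*n**2 + 94*n + 168)).

S(n) = \frac{n \left(n^{2} + 17 n + 94\right)}{168 \left(n^{3} + 17 n^{2} + 94 n + 168\right)}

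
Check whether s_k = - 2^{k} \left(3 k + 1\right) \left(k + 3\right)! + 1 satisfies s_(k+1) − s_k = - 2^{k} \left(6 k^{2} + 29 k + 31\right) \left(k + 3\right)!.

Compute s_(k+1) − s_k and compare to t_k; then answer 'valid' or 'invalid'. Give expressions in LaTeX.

Valid — Δs_k = t_k.

s_(k+1) = -2**(k + 1)*(3*k + 4)*factorial(k + 4) + 1
s_(k+1) − s_k = -2**k*(6*k**2 + 29*k + 31)*factorial(k + 3)
(s_(k+1) − s_k) − t_k = 0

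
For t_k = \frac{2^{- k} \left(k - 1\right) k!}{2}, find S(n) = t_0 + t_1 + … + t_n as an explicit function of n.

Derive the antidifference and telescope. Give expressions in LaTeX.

S(n) = 2^{- n - 1} \left(- 2^{n + 1} + n n! + n!\right)

Step 1: r(k) = k*(k + 1)/(2*(k - 1)).
Normal form (A,B,C) = (k/2 + 1/2, 1, k - 1).
Key eq: (k/2 + 1/2)·f(k+1) = (1)·f(k) + (k - 1).
Bound: deg f ≤ 0.
Solving with deg f ≤ 0: f(k) = 2.
So s_k = (B(k−1)f/C)·t_k = (2/(k - 1))·t_k = factorial(k)/2**k.
Check: Δs_k = (k - 1)*factorial(k)/(2*2**k). ✓
Evaluate: s_(n+1) = 2**(-n - 1)*factorial(n + 1); subtract s_(0) = 1 ⇒ S(n) = 2**(-n - 1)*(-2**(n + 1) + n*factorial(n) + factorial(n)).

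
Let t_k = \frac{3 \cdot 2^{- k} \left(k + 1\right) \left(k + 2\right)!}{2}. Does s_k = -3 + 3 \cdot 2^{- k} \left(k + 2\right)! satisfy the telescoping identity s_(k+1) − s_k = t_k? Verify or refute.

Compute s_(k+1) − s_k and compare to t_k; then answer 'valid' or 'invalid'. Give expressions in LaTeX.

valid (s_(k+1) − s_k reduces to t_k)

s_(k+1) = 3*2**(-k - 1)*factorial(k + 3) - 3
s_(k+1) − s_k = 3*(k + 1)*factorial(k + 2)/(2*2**k)
(s_(k+1) − s_k) − t_k = 0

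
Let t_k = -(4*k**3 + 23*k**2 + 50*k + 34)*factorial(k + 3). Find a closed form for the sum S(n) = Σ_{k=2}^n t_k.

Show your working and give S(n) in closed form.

r(k) = (4*k**4 + 51*k**3 + 248*k**2 + 543*k + 444)/(4*k**3 + 23*k**2 + 50*k + 34) after simplifying.
Gosper form: A/B · C(k+1)/C(k) with A=k + 4, B=1, C=k**3 + 23*k**2/4 + 25*k/2 + 17/2.
f must satisfy (k + 4)·f(k+1) − (1)·f(k) = k**3 + 23*k**2/4 + 25*k/2 + 17/2.
From deg A=1, deg B=0, deg C=3: d=2.
Solving with deg f ≤ 2: f(k) = (4*k**2 + 3*k + 2)/4.
So s_k = (B(k−1)f/C)·t_k = ((4*k**2 + 3*k + 2)/(4*k**3 + 23*k**2 + 50*k + 34))·t_k = -(4*k**2 + 3*k + 2)*factorial(k + 3).
Δs = -(4*k**3 + 23*k**2 + 50*k + 34)*factorial(k + 3), as required.
s_(n+1) = -(4*n**2 + 11*n + 9)*factorial(n + 4) and s_(2) = -2880, so S(n) = -4*n**2*factorial(n + 4) - 11*n*factorial(n + 4) - 9*factorial(n + 4) + 2880.

S(n) = -4*n**2*factorial(n + 4) - 11*n*factorial(n + 4) - 9*factorial(n + 4) + 2880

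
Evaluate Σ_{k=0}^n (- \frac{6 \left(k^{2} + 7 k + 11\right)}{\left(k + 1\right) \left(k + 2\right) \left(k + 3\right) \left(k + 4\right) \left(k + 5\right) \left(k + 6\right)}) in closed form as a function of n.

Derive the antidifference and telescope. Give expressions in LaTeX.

S(n) = \frac{2 \left(- n^{3} - 12 n^{2} - 44 n - 33\right)}{15 \left(n^{3} + 12 n^{2} + 44 n + 48\right)}

Ratio r(k) = (k + 1)*(7*k + (k + 1)**2 + 18)/((k + 7)*(k**2 + 7*k + 11)).
Normal form (A,B,C) = (k + 1, k + 7, k**2 + 7*k + 11).
Solve (k + 1)·f(k+1) − (k + 6)·f(k) = k**2 + 7*k + 11.
From deg A=1, deg B=1, deg C=2: d=5.
Match coefficients ⇒ f(k) = k*(k + 2)*(k + 4)*(k**2 + 9*k + 23)/45.
R(k) = B(k−1)·f(k)/C(k) = k*(k + 2)*(k + 4)*(k + 6)*(k**2 + 9*k + 23)/(45*(k**2 + 7*k + 11)); s_k = R·t_k = 2*k*(-k**2 - 9*k - 23)/(15*(k**3 + 9*k**2 + 23*k + 15)).
s_(k+1) − s_k = 6*(-k**2 - 7*k - 11)/(k**6 + 21*k**5 + 175*k**4 + 735*k**3 + 1624*k**2 + 1764*k + 720) = t_k.
Σ_(k=0)^n t_k = s_(n+1) − s_(0) = (2*(-n**3 - 12*n**2 - 44*n - 33)/(15*(n**3 + 12*n**2 + 44*n + 48))) − (0), i.e. 2*(-n**3 - 12*n**2 - 44*n - 33)/(15*(n**3 + 12*n**2 + 44*n + 48)).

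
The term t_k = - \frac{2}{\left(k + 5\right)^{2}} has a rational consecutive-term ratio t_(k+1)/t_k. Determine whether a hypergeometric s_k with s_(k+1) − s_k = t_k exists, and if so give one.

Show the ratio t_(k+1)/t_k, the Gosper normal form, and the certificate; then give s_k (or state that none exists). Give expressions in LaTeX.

Step 1: r(k) = (k + 5)**2/(k + 6)**2.
So A=k**2 + 10*k + 25 and B=k**2 + 12*k + 36, with C=1.
Key eq: (k**2 + 10*k + 25)·f(k+1) = (k**2 + 10*k + 25)·f(k) + (1).
From deg A=2, deg B=2, deg C=0: d=0.
Write f(k) = c0. Then LHS − RHS = -1, requiring -1 = 0: contradictory. No certificate.

none (Gosper's algorithm certifies no s_k)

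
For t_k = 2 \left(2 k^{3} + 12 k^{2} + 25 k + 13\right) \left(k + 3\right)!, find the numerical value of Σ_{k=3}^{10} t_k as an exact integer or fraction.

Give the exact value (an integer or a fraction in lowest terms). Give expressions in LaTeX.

Σ = 45855781138080

The ratio is (2*k**4 + 26*k**3 + 127*k**2 + 272*k + 208)/(2*k**3 + 12*k**2 + 25*k + 13).
So A=k + 4 and B=1, with C=k**3 + 6*k**2 + 25*k/2 + 13/2.
f must satisfy (k + 4)·f(k+1) − (1)·f(k) = k**3 + 6*k**2 + 25*k/2 + 13/2.
Degrees (1,0,3) ⇒ d ≤ 2.
Solve for f: f(k) = (2*k**2 + 2*k - 1)/2 (degree 2 ≤ 2).
Then R = B(k−1)f/C = (2*k**2 + 2*k - 1)/(2*k**3 + 12*k**2 + 25*k + 13), so s_k = R(k)·t_k = 2*(2*k**2 + 2*k - 1)*factorial(k + 3).
Δs = 2*(2*k**3 + 12*k**2 + 25*k + 13)*factorial(k + 3), as required.
Σ_(k=3)^(10) t_k = s_(11) − s_(3) = 45855781171200 − (33120) = 45855781138080.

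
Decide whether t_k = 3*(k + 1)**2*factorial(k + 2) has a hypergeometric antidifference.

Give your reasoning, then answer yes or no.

The ratio is (k + 2)**2*(k + 3)/(k + 1)**2.
So A=k + 3 and B=1, with C=k**2 + 2*k + 1.
Solve (k + 3)·f(k+1) − (1)·f(k) = k**2 + 2*k + 1.
deg f ≤ 1 (via 1,0,2).
Solving with deg f ≤ 1: f(k) = k - 1.
Get s_k = R·t_k = 3*(k - 1)*factorial(k + 2) with R(k) = B(k−1)f(k)/C(k) = (k - 1)/(k + 1)**2.
s_(k+1) − s_k = 3*(k + 1)**2*factorial(k + 2) = t_k.

Yes. s_k = 3*(k - 1)*factorial(k + 2).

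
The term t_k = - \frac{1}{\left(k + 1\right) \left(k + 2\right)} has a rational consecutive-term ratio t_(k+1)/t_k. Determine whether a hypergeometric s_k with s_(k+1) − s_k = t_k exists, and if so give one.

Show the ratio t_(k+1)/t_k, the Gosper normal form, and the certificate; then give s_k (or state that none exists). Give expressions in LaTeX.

The ratio is (k + 1)/(k + 3).
Normal form (A,B,C) = (k + 1, k + 3, 1).
Key eq: (k + 1)·f(k+1) = (k + 2)·f(k) + (1).
From deg A=1, deg B=1, deg C=0: d=1.
A polynomial solution: f(k) = k.
Certificate R = B(k−1)f/C = k*(k + 2) gives s_k = -k/(k + 1).
Δs = -1/(k**2 + 3*k + 2), as required.

s_k = - \frac{k}{k + 1}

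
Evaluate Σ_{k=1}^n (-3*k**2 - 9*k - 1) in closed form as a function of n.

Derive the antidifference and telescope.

Step 1: r(k) = (3*k**2 + 15*k + 13)/(3*k**2 + 9*k + 1).
Take A(k)=1, B(k)=1, C(k)=k**2 + 3*k + 1/3.
Solve (1)·f(k+1) − (1)·f(k) = k**2 + 3*k + 1/3.
deg f ≤ 3 (via 0,0,2).
A polynomial solution: f(k) = k*(k**2 + 3*k - 3)/3.
Certificate R = B(k−1)f/C = k*(k**2 + 3*k - 3)/(3*k**2 + 9*k + 1) gives s_k = k*(-k**2 - 3*k + 3).
Verify: -3*k**2 - 9*k - 1 matches t_k.
Σ_(k=1)^n t_k = s_(n+1) − s_(1) = (-n**3 - 6*n**2 - 6*n - 1) − (-1), i.e. n*(-n**2 - 6*n - 6).

S(n) = n*(-n**2 - 6*n - 6)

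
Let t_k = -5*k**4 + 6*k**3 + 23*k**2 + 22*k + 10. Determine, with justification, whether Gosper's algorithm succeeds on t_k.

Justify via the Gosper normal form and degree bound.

Yes. s_k = k*(-k**4 + 4*k**3 + 3*k**2 + k + 3).

r(k) = (5*k**4 + 14*k**3 - 11*k**2 - 66*k - 56)/(5*k**4 - 6*k**3 - 23*k**2 - 22*k - 10) after simplifying.
Factor: A=1; B=1; C=k**4 - 6*k**3/5 - 23*k**2/5 - 22*k/5 - 2.
Set up (1)·f(k+1) − (1)·f(k) − (k**4 - 6*k**3/5 - 23*k**2/5 - 22*k/5 - 2) = 0.
deg f ≤ 5 (via 0,0,4).
Match coefficients ⇒ f(k) = k*(k + 1)*(k**3 - 5*k**2 + 2*k - 3)/5.
Then R = B(k−1)f/C = k*(k**3 - 5*k**2 + 2*k - 3)/(5*k**3 - 11*k**2 - 12*k - 10), so s_k = R(k)·t_k = k*(-k**4 + 4*k**3 + 3*k**2 + k + 3).
Check: Δs_k = -5*k**4 + 6*k**3 + 23*k**2 + 22*k + 10. ✓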